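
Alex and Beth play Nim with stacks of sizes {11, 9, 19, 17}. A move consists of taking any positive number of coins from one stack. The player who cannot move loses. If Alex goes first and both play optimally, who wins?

Write each in binary and XOR column by column:
  01011  (11)
  01001  (9)
  10011  (19)
  10001  (17)
  -----
  00000  (0)
The nim-sum is 0, so this is a P-position: the player to move is in a losing position under optimal play; Alex is about to move from it and so loses — Beth wins.

Beth wins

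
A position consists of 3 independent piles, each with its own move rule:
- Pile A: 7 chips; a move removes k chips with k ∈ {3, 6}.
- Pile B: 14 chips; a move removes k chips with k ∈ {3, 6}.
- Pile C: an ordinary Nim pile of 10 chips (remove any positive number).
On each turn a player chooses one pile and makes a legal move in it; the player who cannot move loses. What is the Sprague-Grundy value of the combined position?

Build the Grundy sequence for pile A with g(k) = mex{g(k−s) : s ∈ {3, 6}, s ≤ k}:
k:     0  1  2  3  4  5  6  7
g(k):  0  0  0  1  1  1  2  2
So g(7) = 2.
For pile B, compute g(0), g(1), … with moves {3, 6}:
g(0) = mex{} = 0
g(1) = mex{} = 0
g(2) = mex{} = 0
g(3) = mex{0} = 1
g(4) = mex{0} = 1
g(5) = mex{0} = 1
g(6) = mex{0,1} = 2
g(7) = mex{0,1} = 2
g(8) = mex{0,1} = 2
g(9) = mex{1,2} = 0
g(10) = mex{1,2} = 0
g(11) = mex{1,2} = 0
g(12) = mex{0,2} = 1
g(13) = mex{0,2} = 1
g(14) = mex{0,2} = 1
So g(14) = 1.
Pile C is a plain Nim pile of size 10, so its Grundy value is 10.
The value of a disjunctive sum is the nim-sum of the parts.
Combined value = 2 XOR 1 XOR 10 = 9.

9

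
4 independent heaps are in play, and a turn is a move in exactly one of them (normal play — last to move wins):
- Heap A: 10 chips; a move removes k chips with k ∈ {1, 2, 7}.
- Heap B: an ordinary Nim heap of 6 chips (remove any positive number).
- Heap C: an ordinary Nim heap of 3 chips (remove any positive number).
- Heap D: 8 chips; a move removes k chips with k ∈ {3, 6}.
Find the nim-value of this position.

6

Build the Grundy sequence for heap A with g(k) = mex{g(k−s) : s ∈ {1, 2, 7}, s ≤ k}:
k:     0  1  2  3  4  5  6  7  8  9 10
g(k):  0  1  2  0  1  2  0  1  2  0  1
So g(10) = 1.
Heap B is a plain Nim heap of size 6, so its Grundy value is 6.
Heap C is a plain Nim heap of size 3, so its Grundy value is 3.
For heap D, compute g(0), g(1), … with moves {3, 6}:
g(0) = mex{} = 0
g(1) = mex{} = 0
g(2) = mex{} = 0
g(3) = mex{0} = 1
g(4) = mex{0} = 1
g(5) = mex{0} = 1
g(6) = mex{0,1} = 2
g(7) = mex{0,1} = 2
g(8) = mex{0,1} = 2
So g(8) = 2.
By the Sprague-Grundy theorem, the Grundy value of a sum of independent games is the XOR of the component values.
Combined value = 1 ⊕ 6 ⊕ 3 ⊕ 2 = 6.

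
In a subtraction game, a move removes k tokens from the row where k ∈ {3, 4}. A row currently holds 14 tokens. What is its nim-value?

Grundy values for subtraction set {3, 4}:
g(0) = mex{} = 0
g(1) = mex{} = 0
g(2) = mex{} = 0
g(3) = mex{0} = 1
g(4) = mex{0} = 1
g(5) = mex{0} = 1
g(6) = mex{0,1} = 2
g(7) = mex{1} = 0
g(8) = mex{1} = 0
g(9) = mex{1,2} = 0
g(10) = mex{0,2} = 1
g(11) = mex{0} = 1
g(12) = mex{0} = 1
g(13) = mex{0,1} = 2
g(14) = mex{1} = 0
So g(14) = 0.

0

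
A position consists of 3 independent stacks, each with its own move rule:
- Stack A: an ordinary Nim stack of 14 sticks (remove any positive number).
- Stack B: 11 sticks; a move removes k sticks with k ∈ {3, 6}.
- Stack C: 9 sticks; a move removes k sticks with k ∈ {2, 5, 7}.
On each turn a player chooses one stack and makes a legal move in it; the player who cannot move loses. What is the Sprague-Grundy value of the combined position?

12

Stack A is a plain Nim stack of size 14, so its Grundy value is 14.
Grundy values for stack B (subtraction set {3, 6}):
k:     0  1  2  3  4  5  6  7  8  9 10 11
g(k):  0  0  0  1  1  1  2  2  2  0  0  0
So g(11) = 0.
Build the Grundy sequence for stack C with g(k) = mex{g(k−s) : s ∈ {2, 5, 7}, s ≤ k}:
k:     0  1  2  3  4  5  6  7  8  9
g(k):  0  0  1  1  0  2  1  3  2  2
So g(9) = 2.
The value of a disjunctive sum is the nim-sum of the parts.
Combined value = 14 ⊕ 0 ⊕ 2 = 12.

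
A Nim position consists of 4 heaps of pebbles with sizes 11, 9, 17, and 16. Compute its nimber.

3

Compute the nim-sum pairwise:
11 ⊕ 9 = 2
2 ⊕ 17 = 19
19 ⊕ 16 = 3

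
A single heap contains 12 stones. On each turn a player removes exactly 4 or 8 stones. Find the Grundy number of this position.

0

Compute g(0), g(1), … for moves {4, 8}:
k:     0  1  2  3  4  5  6  7  8  9 10 11 12
g(k):  0  0  0  0  1  1  1  1  2  2  2  2  0
So g(12) = 0.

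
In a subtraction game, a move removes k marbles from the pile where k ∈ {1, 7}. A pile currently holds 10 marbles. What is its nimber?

0

Grundy values for subtraction set {1, 7}:
g(0) = mex{} = 0
g(1) = mex{0} = 1
g(2) = mex{1} = 0
g(3) = mex{0} = 1
g(4) = mex{1} = 0
g(5) = mex{0} = 1
g(6) = mex{1} = 0
g(7) = mex{0} = 1
g(8) = mex{1} = 0
g(9) = mex{0} = 1
g(10) = mex{1} = 0
So g(10) = 0.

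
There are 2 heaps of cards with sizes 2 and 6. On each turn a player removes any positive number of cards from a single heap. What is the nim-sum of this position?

Nim-sum: 2 XOR 6 = 4.

4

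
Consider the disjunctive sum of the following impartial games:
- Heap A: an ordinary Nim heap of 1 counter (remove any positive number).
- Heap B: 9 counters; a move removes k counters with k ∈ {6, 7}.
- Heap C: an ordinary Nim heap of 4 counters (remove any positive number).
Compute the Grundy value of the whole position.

4

Heap A is a plain Nim heap of size 1, so its Grundy value is 1.
For heap B, compute g(0), g(1), … with moves {6, 7}:
k:     0  1  2  3  4  5  6  7  8  9
g(k):  0  0  0  0  0  0  1  1  1  1
So g(9) = 1.
Heap C is a plain Nim heap of size 4, so its Grundy value is 4.
By the Sprague-Grundy theorem, the Grundy value of a sum of independent games is the XOR of the component values.
Combined value = 1 ⊕ 1 ⊕ 4 = 4.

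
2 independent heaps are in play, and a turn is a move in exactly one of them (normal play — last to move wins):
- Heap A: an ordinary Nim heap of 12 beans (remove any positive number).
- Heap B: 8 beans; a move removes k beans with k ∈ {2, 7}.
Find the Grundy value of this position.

14

Heap A is a plain Nim heap of size 12, so its Grundy value is 12.
Grundy values for heap B (subtraction set {2, 7}):
k:     0  1  2  3  4  5  6  7  8
g(k):  0  0  1  1  0  0  1  1  2
So g(8) = 2.
The value of a disjunctive sum is the nim-sum of the parts.
Combined value = 12 ⊕ 2 = 14.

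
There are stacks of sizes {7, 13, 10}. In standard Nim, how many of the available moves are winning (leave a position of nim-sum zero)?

Compute the nim-sum pairwise:
7 ⊕ 13 = 10
10 ⊕ 10 = 0
The nim-sum is already 0, so every move leaves a nonzero nim-sum — there are no winning moves.

0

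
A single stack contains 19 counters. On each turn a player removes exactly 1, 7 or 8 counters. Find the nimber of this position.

Grundy values for subtraction set {1, 7, 8}:
k:     0  1  2  3  4  5  6  7  8  9 10 11 12 13 14 15 16 17 18 19
g(k):  0  1  0  1  0  1  0  1  2  3  2  3  2  3  2  0  1  0  1  0
So g(19) = 0.

0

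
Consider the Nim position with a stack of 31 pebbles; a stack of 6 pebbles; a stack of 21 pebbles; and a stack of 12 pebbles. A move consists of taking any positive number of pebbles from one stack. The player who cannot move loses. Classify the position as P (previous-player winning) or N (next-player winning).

P-position

Write each in binary and XOR column by column:
  11111  (31)
  00110  (6)
  10101  (21)
  01100  (12)
  -----
  00000  (0)
The nim-sum is 0, so this is a P-position: the player to move is in a losing position under optimal play.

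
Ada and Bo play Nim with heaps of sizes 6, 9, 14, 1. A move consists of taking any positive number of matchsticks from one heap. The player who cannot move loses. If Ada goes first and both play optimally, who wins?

Bo wins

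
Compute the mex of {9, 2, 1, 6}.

0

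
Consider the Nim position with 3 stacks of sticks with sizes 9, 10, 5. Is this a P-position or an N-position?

N-position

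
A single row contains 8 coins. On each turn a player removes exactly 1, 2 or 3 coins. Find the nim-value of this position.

0

Build the Grundy sequence with g(k) = mex{g(k−s) : s ∈ {1, 2, 3}, s ≤ k}:
k:     0  1  2  3  4  5  6  7  8
g(k):  0  1  2  3  0  1  2  3  0
So g(8) = 0.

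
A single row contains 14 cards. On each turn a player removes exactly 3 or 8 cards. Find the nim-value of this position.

1

Grundy values for subtraction set {3, 8}:
k:     0  1  2  3  4  5  6  7  8  9 10 11 12 13 14
g(k):  0  0  0  1  1  1  0  0  2  1  1  0  0  0  1
So g(14) = 1.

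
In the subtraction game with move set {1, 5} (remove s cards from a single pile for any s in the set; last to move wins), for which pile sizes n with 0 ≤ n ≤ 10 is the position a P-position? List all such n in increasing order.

0, 2, 4, 6, 8, 10

Grundy values for subtraction set {1, 5}:
k:     0  1  2  3  4  5  6  7  8  9 10
g(k):  0  1  0  1  0  1  0  1  0  1  0
The P-positions (g = 0) in 0..10 are 0, 2, 4, 6, 8, 10.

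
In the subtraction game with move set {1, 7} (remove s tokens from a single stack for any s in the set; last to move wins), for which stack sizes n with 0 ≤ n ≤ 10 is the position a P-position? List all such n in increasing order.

Compute g(0), g(1), … for moves {1, 7}:
k:     0  1  2  3  4  5  6  7  8  9 10
g(k):  0  1  0  1  0  1  0  1  0  1  0
The P-positions (g = 0) in 0..10 are 0, 2, 4, 6, 8, 10.

0, 2, 4, 6, 8, 10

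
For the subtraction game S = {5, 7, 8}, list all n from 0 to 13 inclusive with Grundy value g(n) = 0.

0, 1, 2, 3, 4, 13

Grundy values for subtraction set {5, 7, 8}:
g(0) = mex{} = 0
g(1) = mex{} = 0
g(2) = mex{} = 0
g(3) = mex{} = 0
g(4) = mex{} = 0
g(5) = mex{0} = 1
g(6) = mex{0} = 1
g(7) = mex{0} = 1
g(8) = mex{0} = 1
g(9) = mex{0} = 1
g(10) = mex{0,1} = 2
g(11) = mex{0,1} = 2
g(12) = mex{0,1} = 2
g(13) = mex{1} = 0
The P-positions (g = 0) in 0..13 are 0, 1, 2, 3, 4, 13.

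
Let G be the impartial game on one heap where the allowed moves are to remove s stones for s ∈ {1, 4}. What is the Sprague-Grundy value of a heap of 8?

1

Build the Grundy sequence with g(k) = mex{g(k−s) : s ∈ {1, 4}, s ≤ k}:
k:     0  1  2  3  4  5  6  7  8
g(k):  0  1  0  1  2  0  1  0  1
So g(8) = 1.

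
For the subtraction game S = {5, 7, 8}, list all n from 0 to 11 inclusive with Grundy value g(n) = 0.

Grundy values for subtraction set {5, 7, 8}:
k:     0  1  2  3  4  5  6  7  8  9 10 11
g(k):  0  0  0  0  0  1  1  1  1  1  2  2
The P-positions (g = 0) in 0..11 are 0, 1, 2, 3, 4.

0, 1, 2, 3, 4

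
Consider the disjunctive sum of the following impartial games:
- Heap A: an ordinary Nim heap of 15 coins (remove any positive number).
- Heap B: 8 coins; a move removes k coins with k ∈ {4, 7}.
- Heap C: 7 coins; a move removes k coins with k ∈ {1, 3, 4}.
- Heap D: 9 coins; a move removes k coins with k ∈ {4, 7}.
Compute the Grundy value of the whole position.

Heap A is a plain Nim heap of size 15, so its Grundy value is 15.
Grundy values for heap B (subtraction set {4, 7}):
g(0) = mex{} = 0
g(1) = mex{} = 0
g(2) = mex{} = 0
g(3) = mex{} = 0
g(4) = mex{0} = 1
g(5) = mex{0} = 1
g(6) = mex{0} = 1
g(7) = mex{0} = 1
g(8) = mex{0,1} = 2
So g(8) = 2.
For heap C, compute g(0), g(1), … with moves {1, 3, 4}:
g(0) = mex{} = 0
g(1) = mex{0} = 1
g(2) = mex{1} = 0
g(3) = mex{0} = 1
g(4) = mex{0,1} = 2
g(5) = mex{0,1,2} = 3
g(6) = mex{0,1,3} = 2
g(7) = mex{1,2} = 0
So g(7) = 0.
For heap D, compute g(0), g(1), … with moves {4, 7}:
k:     0  1  2  3  4  5  6  7  8  9
g(k):  0  0  0  0  1  1  1  1  2  2
So g(9) = 2.
By the Sprague-Grundy theorem, the Grundy value of a sum of independent games is the XOR of the component values.
Combined value = 15 ⊕ 2 ⊕ 0 ⊕ 2 = 15.

15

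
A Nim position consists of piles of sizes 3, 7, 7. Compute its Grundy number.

In binary:
  011  (3)
  111  (7)
  111  (7)
  ---
  011  (3)

3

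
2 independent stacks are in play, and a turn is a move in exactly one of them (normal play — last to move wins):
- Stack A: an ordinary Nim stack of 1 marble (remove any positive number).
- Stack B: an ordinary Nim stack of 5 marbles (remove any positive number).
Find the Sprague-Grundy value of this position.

4

Stack A is a plain Nim stack of size 1, so its Grundy value is 1.
Stack B is a plain Nim stack of size 5, so its Grundy value is 5.
By the Sprague-Grundy theorem, the Grundy value of a sum of independent games is the XOR of the component values.
Combined value = 1 ⊕ 5 = 4.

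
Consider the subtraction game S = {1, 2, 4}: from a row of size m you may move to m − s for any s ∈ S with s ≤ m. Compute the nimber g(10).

1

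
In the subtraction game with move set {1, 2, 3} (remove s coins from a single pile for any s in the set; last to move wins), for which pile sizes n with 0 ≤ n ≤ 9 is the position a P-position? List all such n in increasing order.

0, 4, 8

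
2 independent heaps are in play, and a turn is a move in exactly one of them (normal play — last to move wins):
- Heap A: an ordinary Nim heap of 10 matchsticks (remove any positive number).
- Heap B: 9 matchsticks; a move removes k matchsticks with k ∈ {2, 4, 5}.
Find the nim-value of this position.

Heap A is a plain Nim heap of size 10, so its Grundy value is 10.
Grundy values for heap B (subtraction set {2, 4, 5}):
g(0) = mex{} = 0
g(1) = mex{} = 0
g(2) = mex{0} = 1
g(3) = mex{0} = 1
g(4) = mex{0,1} = 2
g(5) = mex{0,1} = 2
g(6) = mex{0,1,2} = 3
g(7) = mex{1,2} = 0
g(8) = mex{1,2,3} = 0
g(9) = mex{0,2} = 1
So g(9) = 1.
The value of a disjunctive sum is the nim-sum of the parts.
Combined value = 10 XOR 1 = 11.

11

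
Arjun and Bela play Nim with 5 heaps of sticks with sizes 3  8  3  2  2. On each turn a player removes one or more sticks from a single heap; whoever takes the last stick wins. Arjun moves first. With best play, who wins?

Compute the nim-sum pairwise:
3 XOR 8 = 11
11 XOR 3 = 8
8 XOR 2 = 10
10 XOR 2 = 8
The nim-sum is 8 ≠ 0, so this is an N-position: the player to move can win; Arjun has a winning move.

Arjun wins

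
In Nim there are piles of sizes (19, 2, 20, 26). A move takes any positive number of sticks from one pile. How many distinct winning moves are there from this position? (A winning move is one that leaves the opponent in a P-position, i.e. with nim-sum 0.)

3

Compute the nim-sum pairwise:
19 ⊕ 2 = 17
17 ⊕ 20 = 5
5 ⊕ 26 = 31
The overall nim-sum is X = 31. A pile of size p has a winning move iff p XOR X < p (reduce it to p XOR X).
  19: 19 XOR 31 = 12 < 19 — winning move (to 12).
  2: 2 XOR 31 = 29 ≥ 2 — no move.
  20: 20 XOR 31 = 11 < 20 — winning move (to 11).
  26: 26 XOR 31 = 5 < 26 — winning move (to 5).
That gives 3 winning moves.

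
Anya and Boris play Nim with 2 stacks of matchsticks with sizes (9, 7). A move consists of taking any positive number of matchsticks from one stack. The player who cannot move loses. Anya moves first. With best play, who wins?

Anya wins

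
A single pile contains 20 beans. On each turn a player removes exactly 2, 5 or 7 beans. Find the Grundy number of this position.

Build the Grundy sequence with g(k) = mex{g(k−s) : s ∈ {2, 5, 7}, s ≤ k}:
k:     0  1  2  3  4  5  6  7  8  9 10 11 12 13 14 15 16 17 18 19 20
g(k):  0  0  1  1  0  2  1  3  2  2  0  3  1  0  0  1  1  2  2  3  3
So g(20) = 3.

3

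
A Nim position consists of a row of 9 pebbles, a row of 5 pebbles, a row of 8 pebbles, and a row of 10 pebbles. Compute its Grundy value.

14

Nim-sum: 9 XOR 5 XOR 8 XOR 10 = 14.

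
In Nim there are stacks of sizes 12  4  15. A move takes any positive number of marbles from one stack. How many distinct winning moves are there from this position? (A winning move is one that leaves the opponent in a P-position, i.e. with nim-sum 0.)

Write each in binary and XOR column by column:
  1100  (12)
  0100  (4)
  1111  (15)
  ----
  0111  (7)
The overall nim-sum is X = 7. A stack of size p has a winning move iff p XOR X < p (reduce it to p XOR X).
  12: 12 XOR 7 = 11 < 12 — winning move (to 11).
  4: 4 XOR 7 = 3 < 4 — winning move (to 3).
  15: 15 XOR 7 = 8 < 15 — winning move (to 8).
That gives 3 winning moves.

3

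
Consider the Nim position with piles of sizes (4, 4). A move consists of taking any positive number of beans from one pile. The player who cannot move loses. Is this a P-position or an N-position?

P-position

Nim-sum: 4 XOR 4 = 0.
The nim-sum is 0, so this is a P-position: the player to move is in a losing position under optimal play.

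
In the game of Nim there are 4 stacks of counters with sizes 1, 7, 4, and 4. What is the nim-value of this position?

Nim-sum: 1 ⊕ 7 ⊕ 4 ⊕ 4 = 6.

6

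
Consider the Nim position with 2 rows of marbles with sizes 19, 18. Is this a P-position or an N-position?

N-position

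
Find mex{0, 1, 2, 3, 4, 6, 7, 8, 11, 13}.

5

The values 0, 1, 2, 3, 4 are all present; 5 is the first non-negative integer missing from the set.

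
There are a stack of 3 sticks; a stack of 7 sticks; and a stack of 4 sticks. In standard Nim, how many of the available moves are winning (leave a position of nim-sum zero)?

0

Compute the nim-sum pairwise:
3 ⊕ 7 = 4
4 ⊕ 4 = 0
The nim-sum is already 0, so every move leaves a nonzero nim-sum — there are no winning moves.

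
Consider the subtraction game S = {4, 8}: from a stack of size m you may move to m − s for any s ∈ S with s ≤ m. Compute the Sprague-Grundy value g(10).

2

Compute g(0), g(1), … for moves {4, 8}:
g(0) = mex{} = 0
g(1) = mex{} = 0
g(2) = mex{} = 0
g(3) = mex{} = 0
g(4) = mex{0} = 1
g(5) = mex{0} = 1
g(6) = mex{0} = 1
g(7) = mex{0} = 1
g(8) = mex{0,1} = 2
g(9) = mex{0,1} = 2
g(10) = mex{0,1} = 2
So g(10) = 2.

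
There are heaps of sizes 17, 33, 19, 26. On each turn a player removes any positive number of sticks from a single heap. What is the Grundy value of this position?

57

Nim-sum: 17 ⊕ 33 ⊕ 19 ⊕ 26 = 57.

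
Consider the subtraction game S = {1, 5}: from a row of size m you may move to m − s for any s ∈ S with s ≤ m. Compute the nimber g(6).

Compute g(0), g(1), … for moves {1, 5}:
g(0) = mex{} = 0
g(1) = mex{0} = 1
g(2) = mex{1} = 0
g(3) = mex{0} = 1
g(4) = mex{1} = 0
g(5) = mex{0} = 1
g(6) = mex{1} = 0
So g(6) = 0.

0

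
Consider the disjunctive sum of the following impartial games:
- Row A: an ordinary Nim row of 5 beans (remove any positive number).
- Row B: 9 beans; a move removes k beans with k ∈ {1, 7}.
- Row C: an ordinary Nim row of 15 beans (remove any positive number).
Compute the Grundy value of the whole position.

11

Row A is a plain Nim row of size 5, so its Grundy value is 5.
Build the Grundy sequence for row B with g(k) = mex{g(k−s) : s ∈ {1, 7}, s ≤ k}:
k:     0  1  2  3  4  5  6  7  8  9
g(k):  0  1  0  1  0  1  0  1  0  1
So g(9) = 1.
Row C is a plain Nim row of size 15, so its Grundy value is 15.
By the Sprague-Grundy theorem, the Grundy value of a sum of independent games is the XOR of the component values.
Combined value = 5 XOR 1 XOR 15 = 11.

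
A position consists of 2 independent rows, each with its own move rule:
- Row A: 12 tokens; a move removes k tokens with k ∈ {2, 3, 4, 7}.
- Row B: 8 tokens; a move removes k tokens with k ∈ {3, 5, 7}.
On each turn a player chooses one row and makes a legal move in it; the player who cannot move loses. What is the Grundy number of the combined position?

2

Grundy values for row A (subtraction set {2, 3, 4, 7}):
k:     0  1  2  3  4  5  6  7  8  9 10 11 12
g(k):  0  0  1  1  2  2  0  3  1  4  2  0  0
So g(12) = 0.
Build the Grundy sequence for row B with g(k) = mex{g(k−s) : s ∈ {3, 5, 7}, s ≤ k}:
k:     0  1  2  3  4  5  6  7  8
g(k):  0  0  0  1  1  1  2  2  2
So g(8) = 2.
By the Sprague-Grundy theorem, the Grundy value of a sum of independent games is the XOR of the component values.
Combined value = 0 XOR 2 = 2.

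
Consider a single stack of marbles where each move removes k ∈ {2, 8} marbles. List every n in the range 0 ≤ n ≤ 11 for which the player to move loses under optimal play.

0, 1, 4, 5, 10, 11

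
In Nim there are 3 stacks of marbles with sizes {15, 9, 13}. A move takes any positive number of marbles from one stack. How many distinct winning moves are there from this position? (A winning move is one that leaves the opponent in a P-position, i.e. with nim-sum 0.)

3

Bitwise XOR of the heap sizes:
  1111  (15)
  1001  (9)
  1101  (13)
  ----
  1011  (11)
The overall nim-sum is X = 11. A stack of size p has a winning move iff p XOR X < p (reduce it to p XOR X).
  15: 15 XOR 11 = 4 < 15 — winning move (to 4).
  9: 9 XOR 11 = 2 < 9 — winning move (to 2).
  13: 13 XOR 11 = 6 < 13 — winning move (to 6).
That gives 3 winning moves.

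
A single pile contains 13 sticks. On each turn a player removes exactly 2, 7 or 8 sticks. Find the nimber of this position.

Grundy values for subtraction set {2, 7, 8}:
g(0) = mex{} = 0
g(1) = mex{} = 0
g(2) = mex{0} = 1
g(3) = mex{0} = 1
g(4) = mex{1} = 0
g(5) = mex{1} = 0
g(6) = mex{0} = 1
g(7) = mex{0} = 1
g(8) = mex{0,1} = 2
g(9) = mex{0,1} = 2
g(10) = mex{1,2} = 0
g(11) = mex{0,1,2} = 3
g(12) = mex{0} = 1
g(13) = mex{0,1,3} = 2
So g(13) = 2.

2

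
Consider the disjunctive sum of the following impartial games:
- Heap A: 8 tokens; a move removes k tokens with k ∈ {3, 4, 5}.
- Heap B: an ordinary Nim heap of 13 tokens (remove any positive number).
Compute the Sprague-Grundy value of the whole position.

13

Build the Grundy sequence for heap A with g(k) = mex{g(k−s) : s ∈ {3, 4, 5}, s ≤ k}:
g(0) = mex{} = 0
g(1) = mex{} = 0
g(2) = mex{} = 0
g(3) = mex{0} = 1
g(4) = mex{0} = 1
g(5) = mex{0} = 1
g(6) = mex{0,1} = 2
g(7) = mex{0,1} = 2
g(8) = mex{1} = 0
So g(8) = 0.
Heap B is a plain Nim heap of size 13, so its Grundy value is 13.
By the Sprague-Grundy theorem, the Grundy value of a sum of independent games is the XOR of the component values.
Combined value = 0 XOR 13 = 13.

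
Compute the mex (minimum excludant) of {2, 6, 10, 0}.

0 is in the set but 1 is not, so the mex is 1.

1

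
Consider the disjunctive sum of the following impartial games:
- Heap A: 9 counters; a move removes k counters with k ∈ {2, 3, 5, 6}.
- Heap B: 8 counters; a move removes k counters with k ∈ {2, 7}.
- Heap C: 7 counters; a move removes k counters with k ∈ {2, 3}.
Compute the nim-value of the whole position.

3

Build the Grundy sequence for heap A with g(k) = mex{g(k−s) : s ∈ {2, 3, 5, 6}, s ≤ k}:
g(0) = mex{} = 0
g(1) = mex{} = 0
g(2) = mex{0} = 1
g(3) = mex{0} = 1
g(4) = mex{0,1} = 2
g(5) = mex{0,1} = 2
g(6) = mex{0,1,2} = 3
g(7) = mex{0,1,2} = 3
g(8) = mex{1,2,3} = 0
g(9) = mex{1,2,3} = 0
So g(9) = 0.
For heap B, compute g(0), g(1), … with moves {2, 7}:
g(0) = mex{} = 0
g(1) = mex{} = 0
g(2) = mex{0} = 1
g(3) = mex{0} = 1
g(4) = mex{1} = 0
g(5) = mex{1} = 0
g(6) = mex{0} = 1
g(7) = mex{0} = 1
g(8) = mex{0,1} = 2
So g(8) = 2.
Grundy values for heap C (subtraction set {2, 3}):
k:     0  1  2  3  4  5  6  7
g(k):  0  0  1  1  2  0  0  1
So g(7) = 1.
The value of a disjunctive sum is the nim-sum of the parts.
Combined value = 0 ⊕ 2 ⊕ 1 = 3.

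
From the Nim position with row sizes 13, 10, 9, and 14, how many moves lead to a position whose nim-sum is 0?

0

In binary:
  1101  (13)
  1010  (10)
  1001  (9)
  1110  (14)
  ----
  0000  (0)
The nim-sum is already 0, so every move leaves a nonzero nim-sum — there are no winning moves.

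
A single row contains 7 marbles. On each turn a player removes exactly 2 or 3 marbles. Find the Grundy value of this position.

1

Build the Grundy sequence with g(k) = mex{g(k−s) : s ∈ {2, 3}, s ≤ k}:
k:     0  1  2  3  4  5  6  7
g(k):  0  0  1  1  2  0  0  1
So g(7) = 1.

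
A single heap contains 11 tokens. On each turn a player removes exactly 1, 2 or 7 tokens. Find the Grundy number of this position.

Build the Grundy sequence with g(k) = mex{g(k−s) : s ∈ {1, 2, 7}, s ≤ k}:
k:     0  1  2  3  4  5  6  7  8  9 10 11
g(k):  0  1  2  0  1  2  0  1  2  0  1  2
So g(11) = 2.

2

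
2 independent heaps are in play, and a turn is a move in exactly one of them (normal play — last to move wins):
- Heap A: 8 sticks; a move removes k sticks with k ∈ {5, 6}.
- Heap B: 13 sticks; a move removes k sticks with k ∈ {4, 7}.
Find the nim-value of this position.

1

Build the Grundy sequence for heap A with g(k) = mex{g(k−s) : s ∈ {5, 6}, s ≤ k}:
k:     0  1  2  3  4  5  6  7  8
g(k):  0  0  0  0  0  1  1  1  1
So g(8) = 1.
Grundy values for heap B (subtraction set {4, 7}):
g(0) = mex{} = 0
g(1) = mex{} = 0
g(2) = mex{} = 0
g(3) = mex{} = 0
g(4) = mex{0} = 1
g(5) = mex{0} = 1
g(6) = mex{0} = 1
g(7) = mex{0} = 1
g(8) = mex{0,1} = 2
g(9) = mex{0,1} = 2
g(10) = mex{0,1} = 2
g(11) = mex{1} = 0
g(12) = mex{1,2} = 0
g(13) = mex{1,2} = 0
So g(13) = 0.
The value of a disjunctive sum is the nim-sum of the parts.
Combined value = 1 ⊕ 0 = 1.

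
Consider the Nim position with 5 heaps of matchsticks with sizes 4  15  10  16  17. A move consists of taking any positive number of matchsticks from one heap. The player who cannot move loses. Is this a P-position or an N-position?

Compute the nim-sum pairwise:
4 XOR 15 = 11
11 XOR 10 = 1
1 XOR 16 = 17
17 XOR 17 = 0
The nim-sum is 0, so this is a P-position: the player to move is in a losing position under optimal play.

P-position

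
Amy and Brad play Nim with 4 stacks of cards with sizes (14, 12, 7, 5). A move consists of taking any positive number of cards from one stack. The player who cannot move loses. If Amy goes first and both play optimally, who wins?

Brad wins

Nim-sum: 14 XOR 12 XOR 7 XOR 5 = 0.
The nim-sum is 0, so this is a P-position: the player to move is in a losing position under optimal play; Amy is about to move from it and so loses — Brad wins.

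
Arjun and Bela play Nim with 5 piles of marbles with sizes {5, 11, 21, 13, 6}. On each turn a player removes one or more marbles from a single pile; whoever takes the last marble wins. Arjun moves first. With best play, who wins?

Arjun wins

Nim-sum: 5 XOR 11 XOR 21 XOR 13 XOR 6 = 16.
The nim-sum is 16 ≠ 0, so this is an N-position: the player to move can win; Arjun has a winning move.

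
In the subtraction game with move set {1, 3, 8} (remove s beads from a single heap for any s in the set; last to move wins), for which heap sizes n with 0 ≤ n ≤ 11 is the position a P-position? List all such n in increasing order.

0, 2, 4, 6, 11

Compute g(0), g(1), … for moves {1, 3, 8}:
k:     0  1  2  3  4  5  6  7  8  9 10 11
g(k):  0  1  0  1  0  1  0  1  2  3  2  0
The P-positions (g = 0) in 0..11 are 0, 2, 4, 6, 11.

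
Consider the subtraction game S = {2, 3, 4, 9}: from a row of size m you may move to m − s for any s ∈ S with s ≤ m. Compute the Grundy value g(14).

Grundy values for subtraction set {2, 3, 4, 9}:
g(0) = mex{} = 0
g(1) = mex{} = 0
g(2) = mex{0} = 1
g(3) = mex{0} = 1
g(4) = mex{0,1} = 2
g(5) = mex{0,1} = 2
g(6) = mex{1,2} = 0
g(7) = mex{1,2} = 0
g(8) = mex{0,2} = 1
g(9) = mex{0,2} = 1
g(10) = mex{0,1} = 2
g(11) = mex{0,1} = 2
g(12) = mex{1,2} = 0
g(13) = mex{1,2} = 0
g(14) = mex{0,2} = 1
So g(14) = 1.

1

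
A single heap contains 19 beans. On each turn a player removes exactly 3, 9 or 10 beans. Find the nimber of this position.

Compute g(0), g(1), … for moves {3, 9, 10}:
k:     0  1  2  3  4  5  6  7  8  9 10 11 12 13 14 15 16 17 18 19
g(k):  0  0  0  1  1  1  0  0  0  1  1  1  2  0  0  3  1  1  2  0
So g(19) = 0.

0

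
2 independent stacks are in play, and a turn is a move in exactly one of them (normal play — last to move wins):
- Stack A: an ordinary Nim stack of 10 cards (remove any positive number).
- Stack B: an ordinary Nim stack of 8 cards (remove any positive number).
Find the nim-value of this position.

2

Stack A is a plain Nim stack of size 10, so its Grundy value is 10.
Stack B is a plain Nim stack of size 8, so its Grundy value is 8.
By the Sprague-Grundy theorem, the Grundy value of a sum of independent games is the XOR of the component values.
Combined value = 10 ⊕ 8 = 2.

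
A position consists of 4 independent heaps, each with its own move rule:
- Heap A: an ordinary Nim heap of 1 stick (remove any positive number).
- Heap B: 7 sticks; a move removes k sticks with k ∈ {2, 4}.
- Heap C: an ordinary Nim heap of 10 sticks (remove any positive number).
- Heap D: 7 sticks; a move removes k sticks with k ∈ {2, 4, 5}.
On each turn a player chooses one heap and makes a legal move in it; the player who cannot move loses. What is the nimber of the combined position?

11

Heap A is a plain Nim heap of size 1, so its Grundy value is 1.
Build the Grundy sequence for heap B with g(k) = mex{g(k−s) : s ∈ {2, 4}, s ≤ k}:
g(0) = mex{} = 0
g(1) = mex{} = 0
g(2) = mex{0} = 1
g(3) = mex{0} = 1
g(4) = mex{0,1} = 2
g(5) = mex{0,1} = 2
g(6) = mex{1,2} = 0
g(7) = mex{1,2} = 0
So g(7) = 0.
Heap C is a plain Nim heap of size 10, so its Grundy value is 10.
Build the Grundy sequence for heap D with g(k) = mex{g(k−s) : s ∈ {2, 4, 5}, s ≤ k}:
g(0) = mex{} = 0
g(1) = mex{} = 0
g(2) = mex{0} = 1
g(3) = mex{0} = 1
g(4) = mex{0,1} = 2
g(5) = mex{0,1} = 2
g(6) = mex{0,1,2} = 3
g(7) = mex{1,2} = 0
So g(7) = 0.
The value of a disjunctive sum is the nim-sum of the parts.
Combined value = 1 ⊕ 0 ⊕ 10 ⊕ 0 = 11.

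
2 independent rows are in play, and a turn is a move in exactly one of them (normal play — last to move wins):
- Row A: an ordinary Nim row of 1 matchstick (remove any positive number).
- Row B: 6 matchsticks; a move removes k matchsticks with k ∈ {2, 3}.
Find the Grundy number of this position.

Row A is a plain Nim row of size 1, so its Grundy value is 1.
Grundy values for row B (subtraction set {2, 3}):
k:     0  1  2  3  4  5  6
g(k):  0  0  1  1  2  0  0
So g(6) = 0.
The value of a disjunctive sum is the nim-sum of the parts.
Combined value = 1 ⊕ 0 = 1.

1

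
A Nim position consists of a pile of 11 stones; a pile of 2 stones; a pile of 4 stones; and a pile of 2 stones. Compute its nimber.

15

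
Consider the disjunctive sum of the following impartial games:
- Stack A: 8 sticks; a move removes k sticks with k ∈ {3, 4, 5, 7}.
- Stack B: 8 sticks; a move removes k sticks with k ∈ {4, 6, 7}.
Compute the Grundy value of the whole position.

For stack A, compute g(0), g(1), … with moves {3, 4, 5, 7}:
k:     0  1  2  3  4  5  6  7  8
g(k):  0  0  0  1  1  1  2  2  2
So g(8) = 2.
Build the Grundy sequence for stack B with g(k) = mex{g(k−s) : s ∈ {4, 6, 7}, s ≤ k}:
k:     0  1  2  3  4  5  6  7  8
g(k):  0  0  0  0  1  1  1  1  2
So g(8) = 2.
By the Sprague-Grundy theorem, the Grundy value of a sum of independent games is the XOR of the component values.
Combined value = 2 ⊕ 2 = 0.

0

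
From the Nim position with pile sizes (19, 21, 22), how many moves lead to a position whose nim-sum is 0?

3

Compute the nim-sum pairwise:
19 ⊕ 21 = 6
6 ⊕ 22 = 16
The overall nim-sum is X = 16. A pile of size p has a winning move iff p XOR X < p (reduce it to p XOR X).
  19: 19 XOR 16 = 3 < 19 — winning move (to 3).
  21: 21 XOR 16 = 5 < 21 — winning move (to 5).
  22: 22 XOR 16 = 6 < 22 — winning move (to 6).
That gives 3 winning moves.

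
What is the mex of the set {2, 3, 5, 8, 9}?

0

0 is not in the set, so the mex is 0.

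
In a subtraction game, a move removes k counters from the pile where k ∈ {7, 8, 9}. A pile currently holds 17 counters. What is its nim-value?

0

Build the Grundy sequence with g(k) = mex{g(k−s) : s ∈ {7, 8, 9}, s ≤ k}:
k:     0  1  2  3  4  5  6  7  8  9 10 11 12 13 14 15 16 17
g(k):  0  0  0  0  0  0  0  1  1  1  1  1  1  1  2  2  0  0
So g(17) = 0.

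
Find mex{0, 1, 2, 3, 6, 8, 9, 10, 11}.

The values 0, 1, 2, 3 are all present; 4 is the first non-negative integer missing from the set.

4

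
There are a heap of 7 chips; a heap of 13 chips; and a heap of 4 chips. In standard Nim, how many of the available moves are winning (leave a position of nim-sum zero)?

1

Nim-sum: 7 ^ 13 ^ 4 = 14.
The overall nim-sum is X = 14. A heap of size p has a winning move iff p XOR X < p (reduce it to p XOR X).
  7: 7 XOR 14 = 9 ≥ 7 — no move.
  13: 13 XOR 14 = 3 < 13 — winning move (to 3).
  4: 4 XOR 14 = 10 ≥ 4 — no move.
That gives 1 winning move.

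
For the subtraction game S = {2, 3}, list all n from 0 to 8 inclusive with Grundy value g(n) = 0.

0, 1, 5, 6

Grundy values for subtraction set {2, 3}:
k:     0  1  2  3  4  5  6  7  8
g(k):  0  0  1  1  2  0  0  1  1
The P-positions (g = 0) in 0..8 are 0, 1, 5, 6.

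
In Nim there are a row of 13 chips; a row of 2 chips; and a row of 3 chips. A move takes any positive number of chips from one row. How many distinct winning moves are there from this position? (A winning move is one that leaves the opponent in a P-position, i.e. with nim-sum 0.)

In binary:
  1101  (13)
  0010  (2)
  0011  (3)
  ----
  1100  (12)
The overall nim-sum is X = 12. A row of size p has a winning move iff p XOR X < p (reduce it to p XOR X).
  13: 13 XOR 12 = 1 < 13 — winning move (to 1).
  2: 2 XOR 12 = 14 ≥ 2 — no move.
  3: 3 XOR 12 = 15 ≥ 3 — no move.
That gives 1 winning move.

1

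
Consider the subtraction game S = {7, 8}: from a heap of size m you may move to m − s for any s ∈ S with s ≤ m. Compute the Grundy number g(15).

0

Compute g(0), g(1), … for moves {7, 8}:
k:     0  1  2  3  4  5  6  7  8  9 10 11 12 13 14 15
g(k):  0  0  0  0  0  0  0  1  1  1  1  1  1  1  2  0
So g(15) = 0.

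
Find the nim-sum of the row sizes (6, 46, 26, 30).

44

In binary:
  000110  (6)
  101110  (46)
  011010  (26)
  011110  (30)
  ------
  101100  (44)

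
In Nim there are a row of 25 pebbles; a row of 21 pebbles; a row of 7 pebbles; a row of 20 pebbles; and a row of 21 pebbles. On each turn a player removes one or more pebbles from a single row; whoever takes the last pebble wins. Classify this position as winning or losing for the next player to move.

Compute the nim-sum pairwise:
25 XOR 21 = 12
12 XOR 7 = 11
11 XOR 20 = 31
31 XOR 21 = 10
The nim-sum is 10 ≠ 0, so this is an N-position: the player to move can win.

Winning position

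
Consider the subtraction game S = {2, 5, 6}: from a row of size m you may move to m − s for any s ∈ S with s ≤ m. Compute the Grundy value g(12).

0

Grundy values for subtraction set {2, 5, 6}:
g(0) = mex{} = 0
g(1) = mex{} = 0
g(2) = mex{0} = 1
g(3) = mex{0} = 1
g(4) = mex{1} = 0
g(5) = mex{0,1} = 2
g(6) = mex{0} = 1
g(7) = mex{0,1,2} = 3
g(8) = mex{1} = 0
g(9) = mex{0,1,3} = 2
g(10) = mex{0,2} = 1
g(11) = mex{1,2} = 0
g(12) = mex{1,3} = 0
So g(12) = 0.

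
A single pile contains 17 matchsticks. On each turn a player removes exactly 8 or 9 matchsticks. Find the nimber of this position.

0

Grundy values for subtraction set {8, 9}:
k:     0  1  2  3  4  5  6  7  8  9 10 11 12 13 14 15 16 17
g(k):  0  0  0  0  0  0  0  0  1  1  1  1  1  1  1  1  2  0
So g(17) = 0.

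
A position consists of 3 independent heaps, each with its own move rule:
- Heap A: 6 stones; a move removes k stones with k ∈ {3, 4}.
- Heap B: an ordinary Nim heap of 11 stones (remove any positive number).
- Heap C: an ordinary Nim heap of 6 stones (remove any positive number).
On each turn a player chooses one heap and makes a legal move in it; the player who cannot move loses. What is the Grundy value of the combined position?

Grundy values for heap A (subtraction set {3, 4}):
g(0) = mex{} = 0
g(1) = mex{} = 0
g(2) = mex{} = 0
g(3) = mex{0} = 1
g(4) = mex{0} = 1
g(5) = mex{0} = 1
g(6) = mex{0,1} = 2
So g(6) = 2.
Heap B is a plain Nim heap of size 11, so its Grundy value is 11.
Heap C is a plain Nim heap of size 6, so its Grundy value is 6.
By the Sprague-Grundy theorem, the Grundy value of a sum of independent games is the XOR of the component values.
Combined value = 2 ⊕ 11 ⊕ 6 = 15.

15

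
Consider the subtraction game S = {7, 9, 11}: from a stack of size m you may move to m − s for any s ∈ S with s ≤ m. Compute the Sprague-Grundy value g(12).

1

Build the Grundy sequence with g(k) = mex{g(k−s) : s ∈ {7, 9, 11}, s ≤ k}:
g(0) = mex{} = 0
g(1) = mex{} = 0
g(2) = mex{} = 0
g(3) = mex{} = 0
g(4) = mex{} = 0
g(5) = mex{} = 0
g(6) = mex{} = 0
g(7) = mex{0} = 1
g(8) = mex{0} = 1
g(9) = mex{0} = 1
g(10) = mex{0} = 1
g(11) = mex{0} = 1
g(12) = mex{0} = 1
So g(12) = 1.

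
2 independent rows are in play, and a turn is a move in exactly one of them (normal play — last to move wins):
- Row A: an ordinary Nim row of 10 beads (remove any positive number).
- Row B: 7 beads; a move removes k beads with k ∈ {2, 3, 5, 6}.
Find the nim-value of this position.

Row A is a plain Nim row of size 10, so its Grundy value is 10.
Build the Grundy sequence for row B with g(k) = mex{g(k−s) : s ∈ {2, 3, 5, 6}, s ≤ k}:
k:     0  1  2  3  4  5  6  7
g(k):  0  0  1  1  2  2  3  3
So g(7) = 3.
By the Sprague-Grundy theorem, the Grundy value of a sum of independent games is the XOR of the component values.
Combined value = 10 XOR 3 = 9.

9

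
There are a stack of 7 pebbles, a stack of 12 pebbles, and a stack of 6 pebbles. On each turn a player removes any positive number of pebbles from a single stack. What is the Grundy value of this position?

13

Compute the nim-sum pairwise:
7 ^ 12 = 11
11 ^ 6 = 13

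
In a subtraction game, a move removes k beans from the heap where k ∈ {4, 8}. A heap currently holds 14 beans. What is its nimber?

Build the Grundy sequence with g(k) = mex{g(k−s) : s ∈ {4, 8}, s ≤ k}:
g(0) = mex{} = 0
g(1) = mex{} = 0
g(2) = mex{} = 0
g(3) = mex{} = 0
g(4) = mex{0} = 1
g(5) = mex{0} = 1
g(6) = mex{0} = 1
g(7) = mex{0} = 1
g(8) = mex{0,1} = 2
g(9) = mex{0,1} = 2
g(10) = mex{0,1} = 2
g(11) = mex{0,1} = 2
g(12) = mex{1,2} = 0
g(13) = mex{1,2} = 0
g(14) = mex{1,2} = 0
So g(14) = 0.

0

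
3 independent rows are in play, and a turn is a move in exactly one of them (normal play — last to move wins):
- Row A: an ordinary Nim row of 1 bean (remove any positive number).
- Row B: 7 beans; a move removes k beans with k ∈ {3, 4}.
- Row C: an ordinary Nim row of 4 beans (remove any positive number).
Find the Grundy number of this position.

5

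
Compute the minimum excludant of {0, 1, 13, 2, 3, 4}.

5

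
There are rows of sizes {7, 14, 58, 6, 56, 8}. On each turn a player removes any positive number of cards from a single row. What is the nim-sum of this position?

5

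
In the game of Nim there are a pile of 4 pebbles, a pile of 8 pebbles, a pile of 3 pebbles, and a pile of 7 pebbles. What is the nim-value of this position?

8

In binary:
  0100  (4)
  1000  (8)
  0011  (3)
  0111  (7)
  ----
  1000  (8)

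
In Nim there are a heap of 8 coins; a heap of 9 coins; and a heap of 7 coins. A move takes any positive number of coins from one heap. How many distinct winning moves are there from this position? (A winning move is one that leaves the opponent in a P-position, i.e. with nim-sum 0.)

1

Nim-sum: 8 ^ 9 ^ 7 = 6.
The overall nim-sum is X = 6. A heap of size p has a winning move iff p XOR X < p (reduce it to p XOR X).
  8: 8 XOR 6 = 14 ≥ 8 — no move.
  9: 9 XOR 6 = 15 ≥ 9 — no move.
  7: 7 XOR 6 = 1 < 7 — winning move (to 1).
That gives 1 winning move.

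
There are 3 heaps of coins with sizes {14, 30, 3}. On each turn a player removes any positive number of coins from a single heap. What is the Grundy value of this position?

In binary:
  01110  (14)
  11110  (30)
  00011  (3)
  -----
  10011  (19)

19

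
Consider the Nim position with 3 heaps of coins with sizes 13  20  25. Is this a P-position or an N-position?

P-position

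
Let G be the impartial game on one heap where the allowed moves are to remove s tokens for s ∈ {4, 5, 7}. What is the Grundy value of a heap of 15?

Build the Grundy sequence with g(k) = mex{g(k−s) : s ∈ {4, 5, 7}, s ≤ k}:
k:     0  1  2  3  4  5  6  7  8  9 10 11 12 13 14 15
g(k):  0  0  0  0  1  1  1  1  2  2  2  0  0  0  0  1
So g(15) = 1.

1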